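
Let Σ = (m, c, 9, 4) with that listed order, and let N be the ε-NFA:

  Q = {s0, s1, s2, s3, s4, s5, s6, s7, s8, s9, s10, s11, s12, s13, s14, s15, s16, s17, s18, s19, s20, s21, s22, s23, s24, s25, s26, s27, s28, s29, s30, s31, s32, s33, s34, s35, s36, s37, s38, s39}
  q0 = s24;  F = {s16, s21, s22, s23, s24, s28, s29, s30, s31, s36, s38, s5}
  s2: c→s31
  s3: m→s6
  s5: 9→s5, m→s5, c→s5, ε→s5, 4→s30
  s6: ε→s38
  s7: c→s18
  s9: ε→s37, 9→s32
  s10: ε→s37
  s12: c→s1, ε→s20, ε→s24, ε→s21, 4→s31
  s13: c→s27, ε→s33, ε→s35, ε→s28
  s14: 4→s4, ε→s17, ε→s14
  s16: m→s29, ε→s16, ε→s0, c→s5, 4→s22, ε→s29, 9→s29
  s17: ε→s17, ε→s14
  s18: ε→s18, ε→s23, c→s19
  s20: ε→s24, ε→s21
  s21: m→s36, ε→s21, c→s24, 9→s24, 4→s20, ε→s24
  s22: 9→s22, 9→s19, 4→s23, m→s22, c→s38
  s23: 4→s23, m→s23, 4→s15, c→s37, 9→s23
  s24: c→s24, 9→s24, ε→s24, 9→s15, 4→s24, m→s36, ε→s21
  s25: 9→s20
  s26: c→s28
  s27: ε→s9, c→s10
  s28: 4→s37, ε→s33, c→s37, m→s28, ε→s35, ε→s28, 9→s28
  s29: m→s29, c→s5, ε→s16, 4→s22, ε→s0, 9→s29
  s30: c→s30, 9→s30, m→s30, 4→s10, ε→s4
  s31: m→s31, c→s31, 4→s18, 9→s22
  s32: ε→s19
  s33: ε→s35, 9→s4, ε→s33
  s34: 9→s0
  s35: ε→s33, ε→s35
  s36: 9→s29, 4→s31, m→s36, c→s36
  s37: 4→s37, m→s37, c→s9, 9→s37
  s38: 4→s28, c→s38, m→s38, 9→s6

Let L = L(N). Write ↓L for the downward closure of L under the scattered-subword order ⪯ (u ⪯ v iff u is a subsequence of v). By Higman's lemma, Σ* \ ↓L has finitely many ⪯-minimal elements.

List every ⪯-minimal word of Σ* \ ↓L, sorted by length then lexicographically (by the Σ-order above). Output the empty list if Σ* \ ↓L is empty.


A = [m44c, m9c44].

|Q|=40, |F|=12, |δ|=106 (37 ε).
min D↑ (11 st, q0=0, F={9}): 0:m→1,c→0,9→0,4→0 1:m→1,c→1,9→2,4→3 2:m→2,c→4,9→2,4→5 3:m→3,c→3,9→5,4→6 4:m→4,c→4,9→4,4→7 5:m→5,c→8,9→5,4→6 6:m→6,c→9,9→6,4→6 7:m→7,c→7,9→7,4→9 8:m→8,c→8,9→8,4→10 9:m→9,c→9,9→9,4→9 10:m→10,c→9,9→10,4→9 [Hopcroft].
'm44c': run [25, 22, 17, 12, 4] end={s19,s32,s37,s9} rej; 4/4 del acc.
'm9c44': |S_i|=[25, 22, 19, 13, 10, 5] end={s10,s19,s32,s37,s9} — reject; 5/5 del acc.
2 minimals (antichain).


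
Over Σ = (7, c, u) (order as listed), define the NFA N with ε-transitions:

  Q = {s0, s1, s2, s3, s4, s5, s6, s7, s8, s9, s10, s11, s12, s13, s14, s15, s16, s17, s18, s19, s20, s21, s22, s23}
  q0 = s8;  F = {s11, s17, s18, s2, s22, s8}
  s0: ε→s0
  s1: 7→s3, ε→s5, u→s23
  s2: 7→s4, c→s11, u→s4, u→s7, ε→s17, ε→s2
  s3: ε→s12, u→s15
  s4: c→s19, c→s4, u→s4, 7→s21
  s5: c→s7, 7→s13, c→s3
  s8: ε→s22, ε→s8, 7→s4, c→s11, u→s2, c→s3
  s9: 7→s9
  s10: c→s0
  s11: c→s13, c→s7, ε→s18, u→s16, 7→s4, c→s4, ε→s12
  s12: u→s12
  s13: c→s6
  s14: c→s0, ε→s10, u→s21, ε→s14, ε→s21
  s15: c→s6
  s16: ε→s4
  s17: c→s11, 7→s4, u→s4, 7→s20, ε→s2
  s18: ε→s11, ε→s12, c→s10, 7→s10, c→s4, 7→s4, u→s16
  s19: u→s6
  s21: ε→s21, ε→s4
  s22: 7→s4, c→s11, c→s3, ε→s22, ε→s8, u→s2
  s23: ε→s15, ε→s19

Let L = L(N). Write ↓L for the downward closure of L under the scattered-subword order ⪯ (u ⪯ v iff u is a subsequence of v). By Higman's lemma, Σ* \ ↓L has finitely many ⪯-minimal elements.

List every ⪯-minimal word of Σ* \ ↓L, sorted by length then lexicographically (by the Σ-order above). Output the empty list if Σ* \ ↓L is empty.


A = [7, cc, cu, uu].

|Q|=24, |F|=6, |δ|=66 (22 ε).
min D↑ (4 st, q0=0, F={1}): 0:7→1,c→2,u→3 1:7→1,c→1,u→1 2:7→1,c→1,u→1 3:7→1,c→2,u→1 (ε-aug+det+¬).
'7': |S_i|=[19, 7] end={s0,s10,s19,s20,s21,s4,s6} rej; 1/1 single-dels accept.
'cc': N↓-sim [19, 14, 8] end={s0,s10,s13,s19,s21,s4,s6,s7} rej; 2/2 deletions ∈↓L.
'cu': |S_i|=[19, 14, 7] end={s12,s15,s16,s19,s21,s4,s6} rej; 2/2 deletions ∈↓L.
'uu': run [19, 16, 7] end={s12,s16,s19,s21,s4,s6,s7} ∉↓L; 2/2 deletions ∈↓L.
4 words, ⪯-incomp.


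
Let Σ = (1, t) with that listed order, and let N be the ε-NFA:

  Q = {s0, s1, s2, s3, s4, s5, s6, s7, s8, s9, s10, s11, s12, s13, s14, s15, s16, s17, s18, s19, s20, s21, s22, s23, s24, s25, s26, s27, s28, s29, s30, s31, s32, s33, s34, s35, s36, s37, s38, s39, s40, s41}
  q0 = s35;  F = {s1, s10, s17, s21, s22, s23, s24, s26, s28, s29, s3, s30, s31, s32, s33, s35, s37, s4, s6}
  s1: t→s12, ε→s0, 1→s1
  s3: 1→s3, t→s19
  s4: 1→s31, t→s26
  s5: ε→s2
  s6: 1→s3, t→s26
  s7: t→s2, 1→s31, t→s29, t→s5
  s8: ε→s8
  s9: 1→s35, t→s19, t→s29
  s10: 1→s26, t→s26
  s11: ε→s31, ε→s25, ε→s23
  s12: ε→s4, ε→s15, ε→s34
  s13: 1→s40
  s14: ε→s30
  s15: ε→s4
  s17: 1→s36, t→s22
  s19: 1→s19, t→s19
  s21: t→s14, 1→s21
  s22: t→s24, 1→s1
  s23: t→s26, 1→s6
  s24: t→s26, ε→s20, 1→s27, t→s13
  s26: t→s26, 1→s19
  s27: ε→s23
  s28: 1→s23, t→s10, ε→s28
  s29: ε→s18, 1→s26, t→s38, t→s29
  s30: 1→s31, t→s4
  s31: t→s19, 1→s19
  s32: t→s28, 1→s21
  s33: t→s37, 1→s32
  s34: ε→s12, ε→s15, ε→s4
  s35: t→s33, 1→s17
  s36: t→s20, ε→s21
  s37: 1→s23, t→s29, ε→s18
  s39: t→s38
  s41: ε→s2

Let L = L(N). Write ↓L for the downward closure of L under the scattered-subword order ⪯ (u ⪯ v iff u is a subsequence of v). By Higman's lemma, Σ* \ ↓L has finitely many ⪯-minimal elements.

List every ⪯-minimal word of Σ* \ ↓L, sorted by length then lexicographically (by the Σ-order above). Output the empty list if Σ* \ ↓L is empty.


A = [11t11, 11t1t, 1ttt1, tt1t1, ttt11, tt111t].

|Q|=42, |F|=19, |δ|=73 (21 ε).
min D↑ (20 st, q0=0, F={18}): 0:1→1,t→2 1:1→3,t→4 2:1→5,t→6 3:1→3,t→7 4:1→8,t→9 5:1→3,t→10 6:1→11,t→12 7:1→13,t→14 8:1→8,t→14 9:1→11,t→15 10:1→11,t→16 11:1→17,t→15 12:1→15,t→12 13:1→18,t→18 14:1→13,t→15 15:1→18,t→15 16:1→15,t→15 17:1→19,t→15 18:1→18,t→18 19:1→19,t→18 (ε-aug+det+¬).
'11t11': run [32, 26, 19, 10, 2, 1] end={s19} rej; 5/5 single-dels accept.
'11t1t': |S_i|=[32, 26, 19, 10, 2, 1] end={s19} ∉↓L; 5/5 del acc.
'1ttt1': run [32, 26, 22, 16, 4, 2] end={s19,s40} rej; 5/5 single-dels accept.
'tt1t1': run [32, 29, 23, 8, 2, 1] end={s19} ∉↓L; 5/5 single-dels accept.
'ttt11': N↓-sim [32, 29, 23, 10, 4, 1] end={s19} rej; 5/5 deletions ∈↓L.
'tt111t': N↓-sim [32, 29, 23, 8, 4, 2, 1] end={s19} rej; 6/6 single-dels accept.
6 minimals (antichain).


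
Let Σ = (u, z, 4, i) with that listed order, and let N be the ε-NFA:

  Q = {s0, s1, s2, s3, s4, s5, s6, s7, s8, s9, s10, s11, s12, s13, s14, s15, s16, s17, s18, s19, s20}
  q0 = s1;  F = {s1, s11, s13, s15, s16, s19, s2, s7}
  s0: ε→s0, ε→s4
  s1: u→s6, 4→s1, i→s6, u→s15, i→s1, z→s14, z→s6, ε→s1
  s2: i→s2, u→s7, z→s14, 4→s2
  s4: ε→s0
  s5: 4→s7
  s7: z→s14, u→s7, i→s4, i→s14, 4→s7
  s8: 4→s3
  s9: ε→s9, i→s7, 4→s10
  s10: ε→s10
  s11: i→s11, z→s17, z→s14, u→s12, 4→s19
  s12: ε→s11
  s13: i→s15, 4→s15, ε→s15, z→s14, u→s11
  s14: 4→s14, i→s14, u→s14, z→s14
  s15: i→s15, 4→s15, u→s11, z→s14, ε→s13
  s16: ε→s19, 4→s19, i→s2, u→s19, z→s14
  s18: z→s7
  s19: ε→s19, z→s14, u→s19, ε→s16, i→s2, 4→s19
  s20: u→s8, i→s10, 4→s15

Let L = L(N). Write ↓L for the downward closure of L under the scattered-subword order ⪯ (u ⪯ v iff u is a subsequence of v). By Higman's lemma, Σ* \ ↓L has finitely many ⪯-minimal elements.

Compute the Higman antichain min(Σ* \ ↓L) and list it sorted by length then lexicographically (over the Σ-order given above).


Antichain: [z, uu4iui].

|Q|=21, |F|=8, |δ|=61 (12 ε).
min D↑ (7 st, q0=0, F={2}): 0:u→1,z→2,4→0,i→0 1:u→3,z→2,4→1,i→1 2:u→2,z→2,4→2,i→2 3:u→3,z→2,4→4,i→3 4:u→4,z→2,4→4,i→5 5:u→6,z→2,4→5,i→5 6:u→6,z→2,4→6,i→2.
'z': run [14, 3] end={s14,s17,s6} — reject; 1/1 single-dels accept.
'uu4iui': |S_i|=[14, 13, 10, 7, 5, 4, 3] end={s0,s14,s4} — reject; 6/6 deletions ∈↓L.
2 obstructions.


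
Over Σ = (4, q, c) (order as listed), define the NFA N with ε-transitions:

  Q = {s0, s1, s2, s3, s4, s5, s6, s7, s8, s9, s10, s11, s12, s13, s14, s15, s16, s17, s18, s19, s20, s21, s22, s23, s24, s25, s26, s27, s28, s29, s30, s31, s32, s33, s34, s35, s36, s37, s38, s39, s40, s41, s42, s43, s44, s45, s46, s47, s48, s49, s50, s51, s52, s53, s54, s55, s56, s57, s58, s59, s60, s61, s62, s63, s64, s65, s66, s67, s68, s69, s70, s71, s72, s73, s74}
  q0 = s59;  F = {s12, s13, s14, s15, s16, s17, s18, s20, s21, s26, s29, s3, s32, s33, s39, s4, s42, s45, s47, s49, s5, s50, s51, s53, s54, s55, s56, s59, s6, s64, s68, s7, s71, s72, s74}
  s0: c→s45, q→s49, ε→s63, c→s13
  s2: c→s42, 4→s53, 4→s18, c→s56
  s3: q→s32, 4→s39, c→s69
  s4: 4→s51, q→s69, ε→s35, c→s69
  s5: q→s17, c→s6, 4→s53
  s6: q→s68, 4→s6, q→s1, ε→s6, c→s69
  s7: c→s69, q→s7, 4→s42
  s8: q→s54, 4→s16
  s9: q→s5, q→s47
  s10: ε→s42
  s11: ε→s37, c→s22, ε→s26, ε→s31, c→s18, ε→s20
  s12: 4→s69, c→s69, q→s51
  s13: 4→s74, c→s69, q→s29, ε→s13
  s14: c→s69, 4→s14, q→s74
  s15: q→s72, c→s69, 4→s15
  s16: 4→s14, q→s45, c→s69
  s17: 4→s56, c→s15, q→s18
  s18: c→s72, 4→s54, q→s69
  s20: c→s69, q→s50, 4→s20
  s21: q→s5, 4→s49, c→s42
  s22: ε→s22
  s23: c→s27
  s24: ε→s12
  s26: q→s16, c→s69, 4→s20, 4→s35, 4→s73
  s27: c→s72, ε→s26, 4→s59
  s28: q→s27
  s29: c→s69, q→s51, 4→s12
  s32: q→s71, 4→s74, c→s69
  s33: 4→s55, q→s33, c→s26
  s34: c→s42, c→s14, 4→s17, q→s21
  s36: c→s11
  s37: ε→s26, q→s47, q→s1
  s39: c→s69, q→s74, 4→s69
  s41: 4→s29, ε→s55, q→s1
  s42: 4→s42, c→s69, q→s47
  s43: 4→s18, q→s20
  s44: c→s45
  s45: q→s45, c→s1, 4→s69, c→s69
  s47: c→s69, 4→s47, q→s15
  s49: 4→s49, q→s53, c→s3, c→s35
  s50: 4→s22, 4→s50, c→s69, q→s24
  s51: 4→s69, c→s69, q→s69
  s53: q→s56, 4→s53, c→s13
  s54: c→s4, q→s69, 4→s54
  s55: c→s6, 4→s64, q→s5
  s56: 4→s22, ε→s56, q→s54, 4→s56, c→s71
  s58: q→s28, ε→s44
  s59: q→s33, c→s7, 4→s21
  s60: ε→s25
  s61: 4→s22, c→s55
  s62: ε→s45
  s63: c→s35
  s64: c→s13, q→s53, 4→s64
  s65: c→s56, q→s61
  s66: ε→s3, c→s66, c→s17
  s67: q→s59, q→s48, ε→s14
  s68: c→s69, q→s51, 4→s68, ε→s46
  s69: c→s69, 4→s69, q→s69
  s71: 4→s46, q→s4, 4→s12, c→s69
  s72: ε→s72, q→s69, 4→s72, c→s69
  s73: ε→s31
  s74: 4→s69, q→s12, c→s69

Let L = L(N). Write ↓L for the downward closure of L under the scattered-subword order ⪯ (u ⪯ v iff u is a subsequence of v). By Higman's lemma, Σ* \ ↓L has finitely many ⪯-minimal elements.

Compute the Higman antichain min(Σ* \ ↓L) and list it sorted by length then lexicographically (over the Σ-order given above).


A = [cc, 44c44, 4qqqq, qcqq4, q4cqqq].

|Q|=75, |F|=35, |δ|=178 (23 ε).
min D↑ (36 st, q0=0, F={9}): 0:4→1,q→2,c→3 1:4→4,q→5,c→6 2:4→7,q→2,c→8 3:4→6,q→3,c→9 4:4→4,q→10,c→11 5:4→10,q→12,c→13 6:4→6,q→14,c→9 7:4→15,q→5,c→13 8:4→16,q→17,c→9 9:4→9,q→9,c→9 10:4→10,q→18,c→19 11:4→20,q→21,c→9 12:4→18,q→22,c→23 13:4→13,q→24,c→9 14:4→14,q→23,c→9 15:4→15,q→10,c→19 16:4→16,q→25,c→9 17:4→26,q→27,c→9 18:4→18,q→28,c→29 19:4→30,q→31,c→9 20:4→9,q→30,c→9 21:4→30,q→29,c→9 22:4→28,q→9,c→32 23:4→23,q→32,c→9 24:4→24,q→33,c→9 25:4→25,q→34,c→9 26:4→26,q→30,c→9 27:4→9,q→27,c→9 28:4→28,q→9,c→35 29:4→34,q→35,c→9 30:4→9,q→34,c→9 31:4→34,q→33,c→9 32:4→32,q→9,c→9 33:4→9,q→9,c→9 34:4→9,q→33,c→9 35:4→33,q→9,c→9.
'cc': |S_i|=[43, 31, 2] end={s1,s69} — reject; 2/2 del acc.
'44c44': run [43, 37, 30, 13, 6, 1] end={s69} rej; 5/5 deletions ∈↓L.
'4qqqq': run [43, 37, 26, 18, 7, 1] end={s69} rej; 5/5 del acc.
'qcqq4': run [43, 38, 25, 17, 7, 1] end={s69} — reject; 5/5 single-dels accept.
'q4cqqq': |S_i|=[43, 38, 32, 15, 10, 2, 1] end={s69} rej; 6/6 del acc.
5 words, ⪯-incomp.


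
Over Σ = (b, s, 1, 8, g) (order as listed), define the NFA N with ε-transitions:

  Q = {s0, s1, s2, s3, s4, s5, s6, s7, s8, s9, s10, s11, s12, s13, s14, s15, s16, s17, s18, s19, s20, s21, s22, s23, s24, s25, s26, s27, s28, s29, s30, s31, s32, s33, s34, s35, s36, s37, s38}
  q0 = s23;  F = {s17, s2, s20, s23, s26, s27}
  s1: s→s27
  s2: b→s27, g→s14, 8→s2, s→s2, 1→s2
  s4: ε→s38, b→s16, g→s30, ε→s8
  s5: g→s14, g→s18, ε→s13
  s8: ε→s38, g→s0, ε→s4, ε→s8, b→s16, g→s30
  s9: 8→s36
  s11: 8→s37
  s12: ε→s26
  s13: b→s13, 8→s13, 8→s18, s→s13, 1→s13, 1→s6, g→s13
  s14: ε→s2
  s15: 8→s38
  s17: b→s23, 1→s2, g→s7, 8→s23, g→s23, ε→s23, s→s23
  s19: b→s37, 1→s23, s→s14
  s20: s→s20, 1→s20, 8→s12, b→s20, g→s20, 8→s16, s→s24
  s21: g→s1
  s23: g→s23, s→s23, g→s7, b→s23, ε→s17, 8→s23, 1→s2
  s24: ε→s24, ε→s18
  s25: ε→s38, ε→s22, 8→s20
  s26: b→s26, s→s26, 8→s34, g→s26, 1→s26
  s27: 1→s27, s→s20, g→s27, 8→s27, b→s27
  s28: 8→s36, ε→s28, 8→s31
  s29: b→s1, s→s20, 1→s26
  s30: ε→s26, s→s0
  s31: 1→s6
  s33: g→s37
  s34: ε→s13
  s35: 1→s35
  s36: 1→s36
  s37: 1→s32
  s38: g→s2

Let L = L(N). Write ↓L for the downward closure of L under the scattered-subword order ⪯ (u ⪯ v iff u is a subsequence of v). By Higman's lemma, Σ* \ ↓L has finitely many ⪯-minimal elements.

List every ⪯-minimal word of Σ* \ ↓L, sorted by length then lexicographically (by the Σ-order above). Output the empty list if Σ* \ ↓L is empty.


|Q|=39, |F|=6, |δ|=86 (17 ε).
min D↑ (6 st, q0=0, F={5}): 0:b→0,s→0,1→1,8→0,g→0 1:b→2,s→1,1→1,8→1,g→1 2:b→2,s→3,1→2,8→2,g→2 3:b→3,s→3,1→3,8→4,g→3 4:b→4,s→4,1→4,8→5,g→4 5:b→5,s→5,1→5,8→5,g→5.
'1bs88': run [15, 12, 10, 9, 7, 4] end={s13,s18,s34,s6} ∉↓L; 5/5 del acc.
1 obstructions.

Antichain: [1bs88].


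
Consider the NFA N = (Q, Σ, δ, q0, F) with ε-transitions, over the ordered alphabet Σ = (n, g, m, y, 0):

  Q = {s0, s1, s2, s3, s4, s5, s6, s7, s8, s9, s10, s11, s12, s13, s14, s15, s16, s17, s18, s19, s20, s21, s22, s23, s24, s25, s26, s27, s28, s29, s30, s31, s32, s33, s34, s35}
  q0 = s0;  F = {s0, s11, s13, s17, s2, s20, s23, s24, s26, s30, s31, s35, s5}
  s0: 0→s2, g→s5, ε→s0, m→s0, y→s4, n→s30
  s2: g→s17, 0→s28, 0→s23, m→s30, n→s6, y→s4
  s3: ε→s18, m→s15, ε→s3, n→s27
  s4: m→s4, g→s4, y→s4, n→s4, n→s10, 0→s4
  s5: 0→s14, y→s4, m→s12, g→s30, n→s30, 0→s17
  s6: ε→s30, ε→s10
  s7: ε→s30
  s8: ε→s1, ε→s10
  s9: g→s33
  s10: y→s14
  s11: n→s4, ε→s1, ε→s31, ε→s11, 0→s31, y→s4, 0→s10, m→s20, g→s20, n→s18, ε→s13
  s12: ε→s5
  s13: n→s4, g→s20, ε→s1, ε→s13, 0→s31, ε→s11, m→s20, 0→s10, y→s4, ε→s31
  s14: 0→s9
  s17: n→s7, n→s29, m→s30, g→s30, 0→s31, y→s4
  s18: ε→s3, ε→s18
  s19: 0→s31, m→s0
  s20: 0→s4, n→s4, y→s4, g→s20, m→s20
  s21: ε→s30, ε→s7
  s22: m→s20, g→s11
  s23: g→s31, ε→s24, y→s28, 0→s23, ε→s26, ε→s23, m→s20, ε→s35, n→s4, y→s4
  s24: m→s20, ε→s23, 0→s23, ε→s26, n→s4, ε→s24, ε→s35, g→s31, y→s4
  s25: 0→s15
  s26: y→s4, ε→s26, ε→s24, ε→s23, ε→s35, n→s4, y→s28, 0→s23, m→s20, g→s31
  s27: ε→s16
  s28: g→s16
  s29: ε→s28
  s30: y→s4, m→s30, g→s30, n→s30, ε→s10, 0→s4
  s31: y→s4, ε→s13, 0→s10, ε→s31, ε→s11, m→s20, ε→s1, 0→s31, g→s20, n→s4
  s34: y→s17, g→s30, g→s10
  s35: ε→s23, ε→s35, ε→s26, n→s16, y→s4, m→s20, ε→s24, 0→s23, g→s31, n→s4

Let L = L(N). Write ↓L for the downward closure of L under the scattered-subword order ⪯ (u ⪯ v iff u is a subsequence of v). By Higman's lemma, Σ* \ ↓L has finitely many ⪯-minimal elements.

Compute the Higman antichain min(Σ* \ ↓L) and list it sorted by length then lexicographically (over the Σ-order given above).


|Q|=36, |F|=13, |δ|=139 (44 ε).
min D↑ (9 st, q0=0, F={3}): 0:n→1,g→2,m→0,y→3,0→4 1:n→1,g→1,m→1,y→3,0→3 2:n→1,g→1,m→2,y→3,0→5 3:n→3,g→3,m→3,y→3,0→3 4:n→1,g→5,m→1,y→3,0→6 5:n→1,g→1,m→1,y→3,0→7 6:n→3,g→7,m→8,y→3,0→6 7:n→3,g→8,m→8,y→3,0→7 8:n→3,g→8,m→8,y→3,0→3 [Hopcroft].
'y': run [29, 7] end={s10,s14,s16,s28,s33,s4,s9} ∉↓L; 1/1 single-dels accept.
'n0': |S_i|=[29, 15, 5] end={s10,s14,s33,s4,s9} rej; 2/2 deletions ∈↓L.
'gg0': N↓-sim [29, 22, 8, 5] end={s10,s14,s33,s4,s9} rej; 3/3 deletions ∈↓L.
'0m0': run [29, 26, 8, 5] end={s10,s14,s33,s4,s9} ∉↓L; 3/3 deletions ∈↓L.
'00n': run [29, 26, 20, 10] end={s10,s14,s15,s16,s18,s27,s3,s33,s4,s9} rej; 3/3 del acc.
5 words, ⪯-incomp.

A = [y, n0, gg0, 0m0, 00n].


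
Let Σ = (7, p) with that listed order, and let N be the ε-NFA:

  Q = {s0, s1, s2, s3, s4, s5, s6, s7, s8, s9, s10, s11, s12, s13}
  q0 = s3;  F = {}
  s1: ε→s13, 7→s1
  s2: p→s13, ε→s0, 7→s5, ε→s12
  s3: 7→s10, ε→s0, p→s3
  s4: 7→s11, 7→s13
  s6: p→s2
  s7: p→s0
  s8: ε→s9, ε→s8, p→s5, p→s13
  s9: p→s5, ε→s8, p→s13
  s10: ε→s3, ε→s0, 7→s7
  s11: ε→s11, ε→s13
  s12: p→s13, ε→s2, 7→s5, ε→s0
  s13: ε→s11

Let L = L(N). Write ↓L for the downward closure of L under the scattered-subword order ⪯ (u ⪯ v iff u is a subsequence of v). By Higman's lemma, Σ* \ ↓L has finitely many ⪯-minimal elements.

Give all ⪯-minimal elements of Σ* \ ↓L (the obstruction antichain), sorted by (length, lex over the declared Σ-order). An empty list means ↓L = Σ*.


|Q|=14, |F|=0, |δ|=30 (14 ε).
min D↑ (1 st, q0=0, F={0}): 0:7→0,p→0.
ε ∈ L(D↑) ⇒ ↓L = ∅.

Antichain: [ε].


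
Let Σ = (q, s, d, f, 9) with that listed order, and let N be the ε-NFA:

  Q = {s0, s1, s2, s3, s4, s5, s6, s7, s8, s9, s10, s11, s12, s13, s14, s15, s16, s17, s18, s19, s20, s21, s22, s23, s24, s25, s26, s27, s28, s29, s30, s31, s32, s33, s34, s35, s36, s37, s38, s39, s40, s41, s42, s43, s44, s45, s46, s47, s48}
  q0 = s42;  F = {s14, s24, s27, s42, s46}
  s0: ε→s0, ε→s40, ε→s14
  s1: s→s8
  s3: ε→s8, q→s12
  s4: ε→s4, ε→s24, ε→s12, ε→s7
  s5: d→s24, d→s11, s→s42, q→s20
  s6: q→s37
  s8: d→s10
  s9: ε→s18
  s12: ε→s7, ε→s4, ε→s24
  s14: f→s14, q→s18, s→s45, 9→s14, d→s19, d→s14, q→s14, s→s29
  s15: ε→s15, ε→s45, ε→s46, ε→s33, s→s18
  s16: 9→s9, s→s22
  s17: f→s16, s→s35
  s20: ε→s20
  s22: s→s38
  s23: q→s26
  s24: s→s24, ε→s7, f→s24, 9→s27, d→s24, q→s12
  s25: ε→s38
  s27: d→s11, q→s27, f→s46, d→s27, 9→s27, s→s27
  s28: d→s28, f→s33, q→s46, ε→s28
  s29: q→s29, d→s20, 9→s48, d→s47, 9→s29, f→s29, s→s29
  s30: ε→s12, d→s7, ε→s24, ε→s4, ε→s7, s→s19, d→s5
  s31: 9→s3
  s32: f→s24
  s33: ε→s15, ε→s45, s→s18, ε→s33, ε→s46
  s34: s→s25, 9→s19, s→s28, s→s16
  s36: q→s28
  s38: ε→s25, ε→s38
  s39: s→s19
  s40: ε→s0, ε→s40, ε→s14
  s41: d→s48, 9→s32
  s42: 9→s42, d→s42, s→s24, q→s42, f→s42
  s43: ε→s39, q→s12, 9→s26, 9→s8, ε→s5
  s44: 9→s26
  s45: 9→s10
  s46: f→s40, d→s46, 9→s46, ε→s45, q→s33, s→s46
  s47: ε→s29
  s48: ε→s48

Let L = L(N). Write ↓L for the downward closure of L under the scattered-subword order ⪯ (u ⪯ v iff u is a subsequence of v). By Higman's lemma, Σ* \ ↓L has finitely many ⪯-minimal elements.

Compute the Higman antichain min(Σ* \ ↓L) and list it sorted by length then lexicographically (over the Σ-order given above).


Antichain: [s9ffs].

|Q|=49, |F|=5, |δ|=111 (38 ε).
min D↑ (6 st, q0=0, F={5}): 0:q→0,s→1,d→0,f→0,9→0 1:q→1,s→1,d→1,f→1,9→2 2:q→2,s→2,d→2,f→3,9→2 3:q→3,s→3,d→3,f→4,9→3 4:q→4,s→5,d→4,f→4,9→4 5:q→5,s→5,d→5,f→5,9→5 [Hopcroft].
's9ffs': run [21, 20, 16, 14, 11, 6] end={s10,s20,s29,s45,s47,s48} rej; 5/5 deletions ∈↓L.
1 minimals (antichain).


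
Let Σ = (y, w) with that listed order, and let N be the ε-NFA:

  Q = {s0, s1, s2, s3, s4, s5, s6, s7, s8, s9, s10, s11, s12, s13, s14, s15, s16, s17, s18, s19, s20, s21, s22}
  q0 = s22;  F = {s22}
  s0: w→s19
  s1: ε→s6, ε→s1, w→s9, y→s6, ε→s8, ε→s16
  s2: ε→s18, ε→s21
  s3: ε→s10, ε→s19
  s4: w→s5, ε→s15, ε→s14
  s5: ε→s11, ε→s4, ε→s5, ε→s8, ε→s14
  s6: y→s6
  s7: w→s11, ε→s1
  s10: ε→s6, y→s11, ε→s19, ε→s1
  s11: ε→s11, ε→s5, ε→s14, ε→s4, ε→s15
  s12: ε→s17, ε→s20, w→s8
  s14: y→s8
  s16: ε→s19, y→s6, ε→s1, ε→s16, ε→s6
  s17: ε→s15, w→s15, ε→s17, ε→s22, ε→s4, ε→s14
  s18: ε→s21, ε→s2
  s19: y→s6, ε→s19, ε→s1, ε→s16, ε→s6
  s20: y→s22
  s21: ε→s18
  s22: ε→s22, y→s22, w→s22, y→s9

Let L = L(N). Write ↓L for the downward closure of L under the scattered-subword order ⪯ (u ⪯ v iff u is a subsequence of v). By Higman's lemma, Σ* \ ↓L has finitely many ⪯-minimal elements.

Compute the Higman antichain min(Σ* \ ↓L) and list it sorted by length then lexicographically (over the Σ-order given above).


|Q|=23, |F|=1, |δ|=59 (43 ε).
min D↑ (1 st, q0=0, F={}): 0:y→0,w→0 (ε-aug+det+¬).
L(D↑) = ∅ ⇒ ↓L = Σ*.

Antichain: [].


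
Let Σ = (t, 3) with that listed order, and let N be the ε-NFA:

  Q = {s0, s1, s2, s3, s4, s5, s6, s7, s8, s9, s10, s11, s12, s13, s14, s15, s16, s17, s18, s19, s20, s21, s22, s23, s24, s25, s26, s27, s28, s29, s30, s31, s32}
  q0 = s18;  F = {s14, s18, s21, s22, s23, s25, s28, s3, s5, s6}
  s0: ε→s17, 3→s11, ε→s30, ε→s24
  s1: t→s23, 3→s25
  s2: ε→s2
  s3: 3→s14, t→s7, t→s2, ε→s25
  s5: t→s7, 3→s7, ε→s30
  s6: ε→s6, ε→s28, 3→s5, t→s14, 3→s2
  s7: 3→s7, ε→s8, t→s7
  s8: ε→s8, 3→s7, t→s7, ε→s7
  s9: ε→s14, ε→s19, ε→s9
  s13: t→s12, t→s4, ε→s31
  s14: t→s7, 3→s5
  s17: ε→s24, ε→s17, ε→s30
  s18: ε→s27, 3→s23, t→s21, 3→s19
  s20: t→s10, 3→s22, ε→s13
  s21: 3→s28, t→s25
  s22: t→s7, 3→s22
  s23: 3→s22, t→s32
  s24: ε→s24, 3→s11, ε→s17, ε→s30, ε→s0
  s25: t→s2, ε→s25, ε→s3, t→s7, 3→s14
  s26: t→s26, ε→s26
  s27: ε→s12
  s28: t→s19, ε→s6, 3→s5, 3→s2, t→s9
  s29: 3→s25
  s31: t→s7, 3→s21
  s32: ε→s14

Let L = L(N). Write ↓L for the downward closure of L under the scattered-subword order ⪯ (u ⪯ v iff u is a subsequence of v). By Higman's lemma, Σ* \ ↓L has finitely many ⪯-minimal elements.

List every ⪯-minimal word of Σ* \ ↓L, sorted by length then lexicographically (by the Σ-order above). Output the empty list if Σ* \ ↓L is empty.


|Q|=33, |F|=10, |δ|=72 (30 ε).
min D↑ (9 st, q0=0, F={7}): 0:t→1,3→2 1:t→3,3→4 2:t→5,3→6 3:t→7,3→5 4:t→5,3→8 5:t→7,3→8 6:t→7,3→6 7:t→7,3→7 8:t→7,3→7 (ε-aug+det+¬).
'ttt': run [19, 14, 10, 3] end={s2,s7,s8} — reject; 3/3 deletions ∈↓L.
'3tt': N↓-sim [19, 13, 8, 2] end={s7,s8} ∉↓L; 3/3 single-dels accept.
'33t': run [19, 13, 6, 2] end={s7,s8} — reject; 3/3 single-dels accept.
't333': N↓-sim [19, 14, 10, 5, 2] end={s7,s8} rej; 4/4 del acc.
'3t33': run [19, 13, 8, 4, 2] end={s7,s8} rej; 4/4 single-dels accept.
5 obstructions.

A = [ttt, 3tt, 33t, t333, 3t33].


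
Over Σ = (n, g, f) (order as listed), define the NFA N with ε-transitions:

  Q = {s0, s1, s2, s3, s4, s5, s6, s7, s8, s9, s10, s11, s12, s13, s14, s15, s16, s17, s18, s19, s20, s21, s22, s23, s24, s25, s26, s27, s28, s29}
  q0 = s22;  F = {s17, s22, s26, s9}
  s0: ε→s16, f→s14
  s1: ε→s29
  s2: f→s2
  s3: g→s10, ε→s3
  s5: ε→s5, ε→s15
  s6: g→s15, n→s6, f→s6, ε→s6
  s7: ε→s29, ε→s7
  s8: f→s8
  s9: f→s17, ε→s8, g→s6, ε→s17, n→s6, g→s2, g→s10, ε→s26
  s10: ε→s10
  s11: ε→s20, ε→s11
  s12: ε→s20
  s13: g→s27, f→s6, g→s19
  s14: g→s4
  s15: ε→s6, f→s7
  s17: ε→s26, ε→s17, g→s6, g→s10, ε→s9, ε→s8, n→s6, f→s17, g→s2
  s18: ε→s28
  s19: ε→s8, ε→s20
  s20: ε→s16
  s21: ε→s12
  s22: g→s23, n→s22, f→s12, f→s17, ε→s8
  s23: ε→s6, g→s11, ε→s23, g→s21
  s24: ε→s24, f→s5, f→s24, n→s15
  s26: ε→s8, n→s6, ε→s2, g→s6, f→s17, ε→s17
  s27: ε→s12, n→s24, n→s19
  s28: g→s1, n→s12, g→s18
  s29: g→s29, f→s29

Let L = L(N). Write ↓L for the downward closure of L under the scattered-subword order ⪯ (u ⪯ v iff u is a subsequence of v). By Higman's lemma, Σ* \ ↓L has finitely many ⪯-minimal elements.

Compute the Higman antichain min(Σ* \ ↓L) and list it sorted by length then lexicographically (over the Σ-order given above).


|Q|=30, |F|=4, |δ|=74 (33 ε).
min D↑ (3 st, q0=0, F={1}): 0:n→0,g→1,f→2 1:n→1,g→1,f→1 2:n→1,g→1,f→2.
'g': N↓-sim [17, 12] end={s10,s11,s12,s15,s16,s2,s20,s21,s23,s29,s6,s7} — reject; 1/1 single-dels accept.
'fn': |S_i|=[17, 13, 4] end={s15,s29,s6,s7} ∉↓L; 2/2 single-dels accept.
2 minimals (antichain).

A = [g, fn].


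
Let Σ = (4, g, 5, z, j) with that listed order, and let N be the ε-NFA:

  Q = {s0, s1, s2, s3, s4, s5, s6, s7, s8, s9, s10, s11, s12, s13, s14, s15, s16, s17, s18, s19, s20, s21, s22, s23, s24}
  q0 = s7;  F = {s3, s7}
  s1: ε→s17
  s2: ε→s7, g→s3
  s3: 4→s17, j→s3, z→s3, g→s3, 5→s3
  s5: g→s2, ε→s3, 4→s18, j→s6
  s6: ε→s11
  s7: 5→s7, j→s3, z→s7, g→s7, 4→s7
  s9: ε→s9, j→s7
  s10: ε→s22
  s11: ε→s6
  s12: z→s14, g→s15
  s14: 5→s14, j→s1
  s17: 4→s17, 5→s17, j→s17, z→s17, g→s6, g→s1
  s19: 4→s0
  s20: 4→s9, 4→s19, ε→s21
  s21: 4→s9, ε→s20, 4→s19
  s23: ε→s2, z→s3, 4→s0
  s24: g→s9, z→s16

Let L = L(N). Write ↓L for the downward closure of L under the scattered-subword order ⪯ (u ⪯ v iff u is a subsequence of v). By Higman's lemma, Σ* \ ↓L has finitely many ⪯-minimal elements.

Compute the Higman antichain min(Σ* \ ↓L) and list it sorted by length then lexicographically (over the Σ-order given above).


|Q|=25, |F|=2, |δ|=44 (10 ε).
min D↑ (3 st, q0=0, F={2}): 0:4→0,g→0,5→0,z→0,j→1 1:4→2,g→1,5→1,z→1,j→1 2:4→2,g→2,5→2,z→2,j→2 [Hopcroft].
'j4': run [6, 5, 4] end={s1,s11,s17,s6} — reject; 2/2 deletions ∈↓L.
1 minimals (antichain).

A = [j4].


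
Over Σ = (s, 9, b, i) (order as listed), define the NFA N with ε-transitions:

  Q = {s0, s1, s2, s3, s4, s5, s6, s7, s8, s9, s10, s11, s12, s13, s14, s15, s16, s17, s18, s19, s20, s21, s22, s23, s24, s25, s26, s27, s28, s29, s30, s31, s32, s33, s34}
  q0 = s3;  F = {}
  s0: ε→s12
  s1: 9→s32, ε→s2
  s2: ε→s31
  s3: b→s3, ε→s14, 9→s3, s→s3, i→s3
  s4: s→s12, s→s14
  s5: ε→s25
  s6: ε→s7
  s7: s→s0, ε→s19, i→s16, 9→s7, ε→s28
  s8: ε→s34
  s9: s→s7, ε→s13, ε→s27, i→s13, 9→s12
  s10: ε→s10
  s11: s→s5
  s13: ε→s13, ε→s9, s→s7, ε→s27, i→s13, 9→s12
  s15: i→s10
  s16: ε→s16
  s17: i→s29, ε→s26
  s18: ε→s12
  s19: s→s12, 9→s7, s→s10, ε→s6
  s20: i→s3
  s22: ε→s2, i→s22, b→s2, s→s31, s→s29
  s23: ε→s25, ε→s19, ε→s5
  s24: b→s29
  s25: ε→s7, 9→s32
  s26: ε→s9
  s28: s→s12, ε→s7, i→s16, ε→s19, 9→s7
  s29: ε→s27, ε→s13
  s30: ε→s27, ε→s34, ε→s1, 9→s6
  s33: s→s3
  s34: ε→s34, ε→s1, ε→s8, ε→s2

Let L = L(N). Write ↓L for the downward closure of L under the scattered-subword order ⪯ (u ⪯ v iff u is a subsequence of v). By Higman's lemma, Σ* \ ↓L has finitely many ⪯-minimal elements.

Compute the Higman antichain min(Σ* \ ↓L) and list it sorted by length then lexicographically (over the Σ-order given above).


|Q|=35, |F|=0, |δ|=70 (36 ε).
min D↑ (1 st, q0=0, F={0}): 0:s→0,9→0,b→0,i→0 (ε-aug+det+¬).
ε ∈ L(D↑) — L = ∅.

A = [ε].


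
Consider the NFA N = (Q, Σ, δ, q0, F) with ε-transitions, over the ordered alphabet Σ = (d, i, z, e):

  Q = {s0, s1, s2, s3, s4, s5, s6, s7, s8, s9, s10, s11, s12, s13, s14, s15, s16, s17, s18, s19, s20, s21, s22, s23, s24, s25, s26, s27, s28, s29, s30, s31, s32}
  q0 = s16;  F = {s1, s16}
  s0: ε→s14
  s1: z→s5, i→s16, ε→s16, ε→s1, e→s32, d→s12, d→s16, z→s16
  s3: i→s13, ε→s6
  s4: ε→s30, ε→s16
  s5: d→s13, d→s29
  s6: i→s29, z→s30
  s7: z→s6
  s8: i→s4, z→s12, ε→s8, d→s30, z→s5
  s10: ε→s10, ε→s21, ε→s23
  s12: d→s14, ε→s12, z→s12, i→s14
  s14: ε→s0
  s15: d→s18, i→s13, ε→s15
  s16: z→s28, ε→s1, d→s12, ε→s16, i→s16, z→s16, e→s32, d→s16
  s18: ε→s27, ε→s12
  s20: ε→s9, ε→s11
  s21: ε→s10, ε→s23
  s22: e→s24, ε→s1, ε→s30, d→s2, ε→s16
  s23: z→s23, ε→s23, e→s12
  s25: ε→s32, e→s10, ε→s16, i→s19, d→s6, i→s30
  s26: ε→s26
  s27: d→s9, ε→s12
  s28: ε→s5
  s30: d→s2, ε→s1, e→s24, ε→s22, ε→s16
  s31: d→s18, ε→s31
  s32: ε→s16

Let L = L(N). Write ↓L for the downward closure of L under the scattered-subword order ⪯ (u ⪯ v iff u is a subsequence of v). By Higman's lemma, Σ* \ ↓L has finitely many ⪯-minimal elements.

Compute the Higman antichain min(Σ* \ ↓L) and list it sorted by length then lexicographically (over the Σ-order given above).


|Q|=33, |F|=2, |δ|=74 (35 ε).
min D↑ (1 st, q0=0, F={}): 0:d→0,i→0,z→0,e→0 [Hopcroft].
L(D↑) = ∅ ⇒ ↓L = Σ*.

min(Σ*\↓L) = [].


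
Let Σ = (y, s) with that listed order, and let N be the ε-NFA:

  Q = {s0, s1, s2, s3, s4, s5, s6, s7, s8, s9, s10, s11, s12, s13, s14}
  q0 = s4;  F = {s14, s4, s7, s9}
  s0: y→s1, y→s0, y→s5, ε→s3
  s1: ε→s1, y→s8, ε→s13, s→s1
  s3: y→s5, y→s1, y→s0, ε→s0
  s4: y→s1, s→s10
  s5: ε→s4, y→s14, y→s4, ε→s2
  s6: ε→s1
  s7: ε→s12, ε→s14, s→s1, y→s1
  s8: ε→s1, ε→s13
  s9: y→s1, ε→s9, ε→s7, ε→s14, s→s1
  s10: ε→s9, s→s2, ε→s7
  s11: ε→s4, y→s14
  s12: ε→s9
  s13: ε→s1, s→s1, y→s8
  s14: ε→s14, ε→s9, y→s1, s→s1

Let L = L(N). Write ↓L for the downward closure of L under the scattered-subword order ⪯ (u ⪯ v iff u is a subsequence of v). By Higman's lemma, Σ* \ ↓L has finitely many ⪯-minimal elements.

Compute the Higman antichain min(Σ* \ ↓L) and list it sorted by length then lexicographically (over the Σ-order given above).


Antichain: [y, ss].

|Q|=15, |F|=4, |δ|=43 (21 ε).
min D↑ (3 st, q0=0, F={1}): 0:y→1,s→2 1:y→1,s→1 2:y→1,s→1.
'y': run [10, 3] end={s1,s13,s8} ∉↓L; 1/1 deletions ∈↓L.
'ss': N↓-sim [10, 9, 4] end={s1,s13,s2,s8} rej; 2/2 deletions ∈↓L.
2 minimals (antichain).


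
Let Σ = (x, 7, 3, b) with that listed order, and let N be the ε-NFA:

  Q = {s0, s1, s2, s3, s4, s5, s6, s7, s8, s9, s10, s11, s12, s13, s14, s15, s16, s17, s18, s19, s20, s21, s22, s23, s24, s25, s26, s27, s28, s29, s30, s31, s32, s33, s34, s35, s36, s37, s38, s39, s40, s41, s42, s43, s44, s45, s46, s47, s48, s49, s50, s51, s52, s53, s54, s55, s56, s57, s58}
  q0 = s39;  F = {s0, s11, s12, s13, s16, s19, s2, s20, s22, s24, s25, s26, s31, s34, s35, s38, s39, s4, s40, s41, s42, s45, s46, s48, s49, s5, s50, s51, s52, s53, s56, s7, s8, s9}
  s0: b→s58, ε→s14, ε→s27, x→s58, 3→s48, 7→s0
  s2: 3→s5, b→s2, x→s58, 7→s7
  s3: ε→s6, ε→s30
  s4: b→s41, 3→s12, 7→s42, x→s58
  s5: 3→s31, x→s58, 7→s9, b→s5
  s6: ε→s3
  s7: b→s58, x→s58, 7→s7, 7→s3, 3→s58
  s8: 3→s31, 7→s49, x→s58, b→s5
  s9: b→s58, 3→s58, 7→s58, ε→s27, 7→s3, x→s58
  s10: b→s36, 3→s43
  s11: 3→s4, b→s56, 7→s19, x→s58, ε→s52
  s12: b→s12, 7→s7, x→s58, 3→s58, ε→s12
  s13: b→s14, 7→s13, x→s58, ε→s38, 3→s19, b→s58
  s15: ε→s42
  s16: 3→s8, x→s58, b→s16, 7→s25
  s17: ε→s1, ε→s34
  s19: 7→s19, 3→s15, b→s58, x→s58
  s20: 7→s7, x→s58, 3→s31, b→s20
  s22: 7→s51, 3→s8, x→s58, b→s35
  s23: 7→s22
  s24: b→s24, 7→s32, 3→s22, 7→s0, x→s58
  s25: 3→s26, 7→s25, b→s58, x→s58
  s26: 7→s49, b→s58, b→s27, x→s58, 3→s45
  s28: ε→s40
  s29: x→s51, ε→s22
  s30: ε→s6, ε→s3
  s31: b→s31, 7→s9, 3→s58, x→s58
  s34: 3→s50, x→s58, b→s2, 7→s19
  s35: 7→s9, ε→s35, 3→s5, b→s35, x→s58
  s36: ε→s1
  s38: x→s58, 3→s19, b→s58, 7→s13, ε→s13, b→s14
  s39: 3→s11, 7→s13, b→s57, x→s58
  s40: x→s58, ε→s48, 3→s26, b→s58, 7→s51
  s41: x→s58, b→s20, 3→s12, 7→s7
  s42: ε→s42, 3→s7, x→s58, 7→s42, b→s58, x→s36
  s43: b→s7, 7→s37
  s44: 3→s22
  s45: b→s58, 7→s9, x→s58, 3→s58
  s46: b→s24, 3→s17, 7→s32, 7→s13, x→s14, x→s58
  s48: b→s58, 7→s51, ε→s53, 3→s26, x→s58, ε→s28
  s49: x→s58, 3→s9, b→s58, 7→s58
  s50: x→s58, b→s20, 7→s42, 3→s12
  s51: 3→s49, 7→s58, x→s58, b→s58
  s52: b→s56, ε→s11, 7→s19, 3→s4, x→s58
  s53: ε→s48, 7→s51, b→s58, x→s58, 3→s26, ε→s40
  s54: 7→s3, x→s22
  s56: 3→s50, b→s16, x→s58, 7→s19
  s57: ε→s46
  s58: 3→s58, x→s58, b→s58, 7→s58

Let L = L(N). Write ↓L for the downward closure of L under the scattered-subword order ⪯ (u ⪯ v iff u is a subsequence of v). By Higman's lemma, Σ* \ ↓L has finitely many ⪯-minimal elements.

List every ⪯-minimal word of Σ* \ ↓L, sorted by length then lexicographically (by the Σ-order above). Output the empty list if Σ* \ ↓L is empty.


Antichain: [x, 7b, 3333, 33b73, b3b73, bb377].

|Q|=59, |F|=34, |δ|=185 (27 ε).
min D↑ (31 st, q0=0, F={1}): 0:x→1,7→2,3→3,b→4 1:x→1,7→1,3→1,b→1 2:x→1,7→2,3→5,b→1 3:x→1,7→5,3→6,b→7 4:x→1,7→2,3→8,b→9 5:x→1,7→5,3→10,b→1 6:x→1,7→10,3→11,b→12 7:x→1,7→5,3→13,b→14 8:x→1,7→5,3→13,b→15 9:x→1,7→16,3→17,b→9 10:x→1,7→10,3→18,b→1 11:x→1,7→18,3→1,b→11 12:x→1,7→18,3→11,b→19 13:x→1,7→10,3→11,b→19 14:x→1,7→20,3→21,b→14 15:x→1,7→18,3→22,b→15 16:x→1,7→16,3→23,b→1 17:x→1,7→24,3→21,b→25 18:x→1,7→18,3→1,b→1 19:x→1,7→18,3→26,b→19 20:x→1,7→20,3→27,b→1 21:x→1,7→28,3→26,b→22 22:x→1,7→29,3→26,b→22 23:x→1,7→24,3→27,b→1 24:x→1,7→1,3→28,b→1 25:x→1,7→29,3→22,b→25 26:x→1,7→29,3→1,b→26 27:x→1,7→28,3→30,b→1 28:x→1,7→1,3→29,b→1 29:x→1,7→1,3→1,b→1 30:x→1,7→29,3→1,b→1.
'x': |S_i|=[47, 4] end={s1,s14,s36,s58} ∉↓L; 1/1 single-dels accept.
'7b': N↓-sim [47, 26, 3] end={s14,s27,s58} ∉↓L; 2/2 del acc.
'3333': |S_i|=[47, 38, 22, 10, 1] end={s58} — reject; 4/4 deletions ∈↓L.
'33b73': |S_i|=[47, 38, 22, 12, 7, 1] end={s58} ∉↓L; 5/5 del acc.
'b3b73': |S_i|=[47, 43, 31, 13, 7, 1] end={s58} rej; 5/5 single-dels accept.
'bb377': N↓-sim [47, 43, 29, 19, 8, 4] end={s3,s30,s58,s6} rej; 5/5 deletions ∈↓L.
6 obstructions.


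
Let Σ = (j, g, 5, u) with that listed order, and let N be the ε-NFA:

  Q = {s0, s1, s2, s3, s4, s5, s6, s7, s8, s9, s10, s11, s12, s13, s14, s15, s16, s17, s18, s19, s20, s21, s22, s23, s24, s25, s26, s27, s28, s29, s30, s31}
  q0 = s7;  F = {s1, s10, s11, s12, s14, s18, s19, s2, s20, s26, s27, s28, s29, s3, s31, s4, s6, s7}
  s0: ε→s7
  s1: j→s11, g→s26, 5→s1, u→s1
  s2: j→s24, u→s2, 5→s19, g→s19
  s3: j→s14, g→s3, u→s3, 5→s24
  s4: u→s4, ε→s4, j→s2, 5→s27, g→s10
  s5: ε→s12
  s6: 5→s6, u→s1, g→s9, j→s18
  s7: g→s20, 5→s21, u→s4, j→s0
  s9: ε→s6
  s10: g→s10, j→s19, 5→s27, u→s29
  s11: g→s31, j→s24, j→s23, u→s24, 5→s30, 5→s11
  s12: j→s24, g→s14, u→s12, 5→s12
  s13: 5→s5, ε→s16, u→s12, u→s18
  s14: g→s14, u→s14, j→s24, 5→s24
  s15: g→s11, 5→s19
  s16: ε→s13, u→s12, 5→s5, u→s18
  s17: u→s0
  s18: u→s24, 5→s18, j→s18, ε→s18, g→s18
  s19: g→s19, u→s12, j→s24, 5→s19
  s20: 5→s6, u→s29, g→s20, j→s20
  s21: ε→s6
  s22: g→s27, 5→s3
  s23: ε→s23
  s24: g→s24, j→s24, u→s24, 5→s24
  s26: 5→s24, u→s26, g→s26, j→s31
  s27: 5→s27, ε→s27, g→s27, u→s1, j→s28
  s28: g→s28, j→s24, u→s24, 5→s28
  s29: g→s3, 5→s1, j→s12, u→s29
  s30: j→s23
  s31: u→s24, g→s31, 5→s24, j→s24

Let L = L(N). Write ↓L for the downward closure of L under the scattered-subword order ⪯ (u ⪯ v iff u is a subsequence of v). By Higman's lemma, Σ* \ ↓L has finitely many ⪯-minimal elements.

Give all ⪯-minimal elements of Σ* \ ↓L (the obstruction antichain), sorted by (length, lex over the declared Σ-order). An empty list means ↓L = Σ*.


|Q|=32, |F|=18, |δ|=100 (10 ε).
min D↑ (19 st, q0=0, F={12}): 0:j→0,g→1,5→2,u→3 1:j→1,g→1,5→2,u→4 2:j→5,g→2,5→2,u→6 3:j→7,g→8,5→9,u→3 4:j→10,g→11,5→6,u→4 5:j→5,g→5,5→5,u→12 6:j→13,g→14,5→6,u→6 7:j→12,g→15,5→15,u→7 8:j→15,g→8,5→9,u→4 9:j→16,g→9,5→9,u→6 10:j→12,g→17,5→10,u→10 11:j→17,g→11,5→12,u→11 12:j→12,g→12,5→12,u→12 13:j→12,g→18,5→13,u→12 14:j→18,g→14,5→12,u→14 15:j→12,g→15,5→15,u→10 16:j→12,g→16,5→16,u→12 17:j→12,g→17,5→12,u→17 18:j→12,g→18,5→12,u→12 [Hopcroft].
'5ju': |S_i|=[24, 16, 7, 1] end={s24} — reject; 3/3 del acc.
'ujj': |S_i|=[24, 17, 10, 2] end={s23,s24} — reject; 3/3 single-dels accept.
'gug5': N↓-sim [24, 19, 11, 5, 1] end={s24} — reject; 4/4 single-dels accept.
'5ug5': N↓-sim [24, 16, 9, 4, 1] end={s24} — reject; 4/4 del acc.
4 minimals (antichain).

A = [5ju, ujj, gug5, 5ug5].


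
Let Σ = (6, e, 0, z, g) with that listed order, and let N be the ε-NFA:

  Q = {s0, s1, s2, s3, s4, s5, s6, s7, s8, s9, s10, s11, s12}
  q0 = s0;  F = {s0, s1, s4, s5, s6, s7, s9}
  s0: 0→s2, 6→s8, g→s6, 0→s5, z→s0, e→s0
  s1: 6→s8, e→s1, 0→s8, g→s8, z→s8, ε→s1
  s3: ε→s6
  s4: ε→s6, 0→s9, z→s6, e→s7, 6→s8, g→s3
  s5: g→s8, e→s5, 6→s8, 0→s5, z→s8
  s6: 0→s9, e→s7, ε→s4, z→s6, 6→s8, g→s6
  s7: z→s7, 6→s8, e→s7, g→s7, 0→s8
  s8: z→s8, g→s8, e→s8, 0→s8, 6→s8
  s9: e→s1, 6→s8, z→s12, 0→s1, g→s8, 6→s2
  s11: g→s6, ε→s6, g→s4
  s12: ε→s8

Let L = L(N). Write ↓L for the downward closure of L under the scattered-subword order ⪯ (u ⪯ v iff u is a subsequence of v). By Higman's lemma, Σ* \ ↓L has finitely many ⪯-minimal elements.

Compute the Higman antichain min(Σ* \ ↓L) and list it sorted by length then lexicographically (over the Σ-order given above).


A = [6, 0z, 0g, ge0, g000].

|Q|=13, |F|=7, |δ|=50 (6 ε).
min D↑ (7 st, q0=0, F={1}): 0:6→1,e→0,0→2,z→0,g→3 1:6→1,e→1,0→1,z→1,g→1 2:6→1,e→2,0→2,z→1,g→1 3:6→1,e→4,0→5,z→3,g→3 4:6→1,e→4,0→1,z→4,g→4 5:6→1,e→6,0→6,z→1,g→1 6:6→1,e→6,0→1,z→1,g→1 [Hopcroft].
'6': N↓-sim [11, 2] end={s2,s8} rej; 1/1 del acc.
'0z': |S_i|=[11, 6, 2] end={s12,s8} ∉↓L; 2/2 deletions ∈↓L.
'0g': run [11, 6, 1] end={s8} — reject; 2/2 del acc.
'ge0': |S_i|=[11, 9, 3, 1] end={s8} rej; 3/3 single-dels accept.
'g000': N↓-sim [11, 9, 5, 2, 1] end={s8} rej; 4/4 del acc.
5 words, ⪯-incomp.


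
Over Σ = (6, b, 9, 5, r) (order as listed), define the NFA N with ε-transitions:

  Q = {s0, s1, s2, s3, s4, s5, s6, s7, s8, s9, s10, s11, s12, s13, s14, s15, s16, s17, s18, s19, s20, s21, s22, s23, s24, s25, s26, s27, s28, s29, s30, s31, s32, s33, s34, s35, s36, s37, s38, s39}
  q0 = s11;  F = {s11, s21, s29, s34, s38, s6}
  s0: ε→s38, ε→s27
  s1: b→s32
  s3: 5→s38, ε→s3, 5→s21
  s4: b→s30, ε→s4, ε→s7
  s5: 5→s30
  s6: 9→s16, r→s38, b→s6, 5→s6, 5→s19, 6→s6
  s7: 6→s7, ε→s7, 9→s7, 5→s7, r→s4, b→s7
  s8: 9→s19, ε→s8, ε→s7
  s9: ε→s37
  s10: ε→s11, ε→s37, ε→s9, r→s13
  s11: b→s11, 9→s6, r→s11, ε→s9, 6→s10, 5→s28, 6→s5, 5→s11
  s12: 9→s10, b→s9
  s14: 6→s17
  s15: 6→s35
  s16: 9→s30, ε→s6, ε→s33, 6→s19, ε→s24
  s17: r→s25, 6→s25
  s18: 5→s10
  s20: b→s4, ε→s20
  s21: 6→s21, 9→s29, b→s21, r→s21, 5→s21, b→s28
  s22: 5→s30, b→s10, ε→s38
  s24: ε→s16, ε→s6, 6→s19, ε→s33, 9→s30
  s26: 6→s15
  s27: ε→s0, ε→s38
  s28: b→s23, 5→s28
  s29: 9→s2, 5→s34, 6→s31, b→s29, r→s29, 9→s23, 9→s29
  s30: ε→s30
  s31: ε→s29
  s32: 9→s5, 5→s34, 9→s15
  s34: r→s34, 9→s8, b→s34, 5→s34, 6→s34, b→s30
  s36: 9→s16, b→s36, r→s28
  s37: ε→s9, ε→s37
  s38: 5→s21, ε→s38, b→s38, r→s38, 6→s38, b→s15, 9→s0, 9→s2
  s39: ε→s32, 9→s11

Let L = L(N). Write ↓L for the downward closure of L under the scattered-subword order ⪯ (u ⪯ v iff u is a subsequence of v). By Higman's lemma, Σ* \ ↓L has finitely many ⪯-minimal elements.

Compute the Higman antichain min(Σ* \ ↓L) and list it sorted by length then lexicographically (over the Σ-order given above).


A = [9r5959].

|Q|=40, |F|=6, |δ|=104 (29 ε).
min D↑ (7 st, q0=0, F={6}): 0:6→0,b→0,9→1,5→0,r→0 1:6→1,b→1,9→1,5→1,r→2 2:6→2,b→2,9→2,5→3,r→2 3:6→3,b→3,9→4,5→3,r→3 4:6→4,b→4,9→4,5→5,r→4 5:6→5,b→5,9→6,5→5,r→5 6:6→6,b→6,9→6,5→6,r→6 (ε-aug+det+¬).
'9r5959': run [27, 21, 17, 12, 10, 6, 5] end={s19,s30,s4,s7,s8} ∉↓L; 6/6 single-dels accept.
1 obstructions.
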